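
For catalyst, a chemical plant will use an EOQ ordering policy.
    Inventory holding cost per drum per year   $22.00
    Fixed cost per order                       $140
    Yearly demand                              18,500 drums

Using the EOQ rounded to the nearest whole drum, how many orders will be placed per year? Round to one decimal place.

EOQ = √(2DS/H) = √(2 × 18,500 × 140 / 22)
    = √(235,454.55) ≈ 485.24 → Q = 485
N = D/Q = 18,500/485 ≈ 38.144 orders/yr

38.1 orders per year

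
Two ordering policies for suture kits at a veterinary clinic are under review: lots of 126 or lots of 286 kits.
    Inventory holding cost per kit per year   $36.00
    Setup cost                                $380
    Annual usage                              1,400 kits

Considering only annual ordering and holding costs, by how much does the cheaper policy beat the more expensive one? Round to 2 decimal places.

Annual cost at Q: ordering D·S/Q plus holding Q·H/2.
TC(126) = (1,400/126)×380 + (126/2)×36 = $6,490.22
TC(286) = (1,400/286)×380 + (286/2)×36 = $7,008.14
|ΔTC| = |$6,490.22 − $7,008.14| = $517.92

$517.92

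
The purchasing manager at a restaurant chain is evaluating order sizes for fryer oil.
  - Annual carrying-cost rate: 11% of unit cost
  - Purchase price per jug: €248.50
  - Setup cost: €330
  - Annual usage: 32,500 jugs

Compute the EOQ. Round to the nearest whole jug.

886 jugs

H = i·C = 0.11 × €248.5 = €27.3350 per jug-year
Optimal lot size Q* = (2 × 32,500 × €330 / €27.335)^½ ≈ 885.84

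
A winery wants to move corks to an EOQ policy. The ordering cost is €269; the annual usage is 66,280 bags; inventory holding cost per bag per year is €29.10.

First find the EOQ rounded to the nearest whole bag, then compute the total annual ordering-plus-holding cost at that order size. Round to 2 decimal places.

EOQ = √(2DS/H) = √(2 × 66,280 × 269 / 29.1)
    = √(1,225,382.82) ≈ 1,106.97 → Q = 1,107 bags
Annual ordering cost = (D/Q)·S = (66,280/1,107) × 269 = €16,105.98
Annual holding cost  = (Q/2)·H = (1,107/2) × 29.1 = €16,106.85
Total = €16,105.98 + €16,106.85 = €32,212.83

€32,212.83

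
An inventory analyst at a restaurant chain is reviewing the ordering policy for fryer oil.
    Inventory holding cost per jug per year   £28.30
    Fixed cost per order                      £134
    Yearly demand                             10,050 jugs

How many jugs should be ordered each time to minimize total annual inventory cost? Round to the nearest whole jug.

Q* = √(2·D·S / H) = √(2·10,050·134 / 28.3) = √95,173.1 ≈ 308.50

309 jugs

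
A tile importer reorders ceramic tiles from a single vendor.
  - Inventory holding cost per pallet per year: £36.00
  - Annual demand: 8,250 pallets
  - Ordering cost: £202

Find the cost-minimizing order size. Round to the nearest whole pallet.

304 pallets

2DS/H = 2·8,250·202/36 = 92,583.33
EOQ = √92,583.33 ≈ 304.28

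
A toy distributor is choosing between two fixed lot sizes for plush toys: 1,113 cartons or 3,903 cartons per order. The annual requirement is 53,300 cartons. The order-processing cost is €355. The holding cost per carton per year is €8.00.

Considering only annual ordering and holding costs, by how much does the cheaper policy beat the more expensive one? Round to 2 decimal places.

Annual cost at Q: ordering D·S/Q plus holding Q·H/2.
TC(1,113) = (53,300/1,113)×355 + (1,113/2)×8 = €21,452.45
TC(3,903) = (53,300/3,903)×355 + (3,903/2)×8 = €20,459.94
Cheaper: Q = 3,903.  Difference = €992.51

€992.51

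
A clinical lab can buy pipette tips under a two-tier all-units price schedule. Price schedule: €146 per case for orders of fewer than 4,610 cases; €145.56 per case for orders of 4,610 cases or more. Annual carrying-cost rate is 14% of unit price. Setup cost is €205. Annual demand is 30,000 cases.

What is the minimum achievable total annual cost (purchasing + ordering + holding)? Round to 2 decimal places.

€4,395,855.98

H₁ = 14%×€146 = €20.4400;  H₂ = 14%×€145.56 = €20.3784
EOQ₁ = √(2×30,000×205/20.4400) = 775.73  (< 4,610, feasible at tier 1)
EOQ₂ = √(2×30,000×205/20.3784) = 776.90  (< 4,610 → use Q = 4,610 at tier-2 price)
TC(tier 1 (EOQ₁), Q≈775.7) = €4,395,855.98
TC(tier 2, Q≈4,610.0) = €4,415,106.27
Minimum at tier 1 (EOQ₁): €4,395,855.98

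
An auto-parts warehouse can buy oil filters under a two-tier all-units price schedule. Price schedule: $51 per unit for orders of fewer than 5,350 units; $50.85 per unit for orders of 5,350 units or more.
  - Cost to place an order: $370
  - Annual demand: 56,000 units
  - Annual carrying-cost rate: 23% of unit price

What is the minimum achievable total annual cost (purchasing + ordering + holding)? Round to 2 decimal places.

$2,878,047.48

H₁ = 23%×$51 = $11.7300;  H₂ = 23%×$50.85 = $11.6955
EOQ₁ = √(2×56,000×370/11.7300) = 1,879.58  (< 5,350, feasible at tier 1)
EOQ₂ = √(2×56,000×370/11.6955) = 1,882.35  (< 5,350 → use Q = 5,350 at tier-2 price)
TC(tier 1 (EOQ₁), Q≈1,879.6) = $2,878,047.48
TC(tier 2, Q≈5,350.0) = $2,882,758.36
Minimum at tier 1 (EOQ₁): $2,878,047.48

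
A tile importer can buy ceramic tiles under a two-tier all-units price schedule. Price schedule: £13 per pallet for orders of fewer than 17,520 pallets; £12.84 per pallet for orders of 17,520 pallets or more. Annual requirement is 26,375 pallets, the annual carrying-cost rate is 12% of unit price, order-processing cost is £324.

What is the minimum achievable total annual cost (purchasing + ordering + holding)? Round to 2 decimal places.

£348,038.52

H₁ = 12%×£13 = £1.5600;  H₂ = 12%×£12.84 = £1.5408
EOQ₁ = √(2×26,375×324/1.5600) = 3,309.95  (< 17,520, feasible at tier 1)
EOQ₂ = √(2×26,375×324/1.5408) = 3,330.51  (< 17,520 → use Q = 17,520 at tier-2 price)
TC(tier 1 (EOQ₁), Q≈3,310.0) = £348,038.52
TC(tier 2, Q≈17,520.0) = £352,640.16
Minimum at tier 1 (EOQ₁): £348,038.52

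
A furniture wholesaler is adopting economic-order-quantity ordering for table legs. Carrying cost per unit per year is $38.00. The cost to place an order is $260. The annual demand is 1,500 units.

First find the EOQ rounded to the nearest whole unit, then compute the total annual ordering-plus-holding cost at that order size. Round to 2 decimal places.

2DS/H = 2·1,500·260/38 = 20,526.32
EOQ = √20,526.32 ≈ 143.27 → Q = 143 units
Orders/yr = 1,500/143 = 10.490; ordering cost = 10.490 × $260 = $2,727.27
Average inventory = 143/2 = 71.5; holding cost = 71.5 × $38 = $2,717.00
Total = $2,727.27 + $2,717.00 = $5,444.27

$5,444.27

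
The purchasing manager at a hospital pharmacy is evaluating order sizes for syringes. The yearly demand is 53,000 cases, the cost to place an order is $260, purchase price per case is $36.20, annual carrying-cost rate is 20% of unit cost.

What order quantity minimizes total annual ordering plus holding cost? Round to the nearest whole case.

1,951 cases

Carrying cost H = $36.2 × 20% = $7.2400/case/yr
Q* = √(2·D·S / H) = √(2·53,000·260 / 7.24) = √3,806,629.8 ≈ 1,951.06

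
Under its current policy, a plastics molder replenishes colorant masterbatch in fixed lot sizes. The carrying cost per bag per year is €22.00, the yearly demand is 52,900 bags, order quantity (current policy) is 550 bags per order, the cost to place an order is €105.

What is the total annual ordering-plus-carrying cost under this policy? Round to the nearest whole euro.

€16,149

Orders/yr = 52,900/550 = 96.182; ordering cost = 96.182 × €105 = €10,099.09
Average inventory = 550/2 = 275; holding cost = 275 × €22 = €6,050.00
Total = €10,099.09 + €6,050.00 = €16,149.09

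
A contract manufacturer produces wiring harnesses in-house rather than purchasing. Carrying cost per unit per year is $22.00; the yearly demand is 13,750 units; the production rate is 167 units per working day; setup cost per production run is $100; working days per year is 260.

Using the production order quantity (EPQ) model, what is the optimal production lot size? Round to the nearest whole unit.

d = 13,750/260 = 52.8846 units/day;  effective holding cost H(1 − d/p) = 22·(1 − 52.8846/167) = 15.03316
Q* = √(2DS / H_eff) = √(2·13,750·100 / 15.03316) ≈ 427.70

428 units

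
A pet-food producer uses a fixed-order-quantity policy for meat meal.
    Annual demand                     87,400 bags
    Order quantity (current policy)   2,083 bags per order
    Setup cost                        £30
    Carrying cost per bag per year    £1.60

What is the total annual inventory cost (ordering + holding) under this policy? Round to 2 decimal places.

£2,925.16

Ordering: D/Q × S = 87,400/2,083 × £30 = £1,258.76
Holding:  Q/2 × H = 2,083/2 × £1.6 = £1,666.40
Total = £1,258.76 + £1,666.40 = £2,925.16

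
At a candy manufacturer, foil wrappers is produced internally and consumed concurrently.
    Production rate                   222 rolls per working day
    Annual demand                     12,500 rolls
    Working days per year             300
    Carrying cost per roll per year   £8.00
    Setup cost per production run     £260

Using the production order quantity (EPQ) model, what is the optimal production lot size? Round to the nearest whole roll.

1,000 rolls

d = 12,500/300 = 41.6667 rolls/day;  effective holding cost H(1 − d/p) = 8·(1 − 41.6667/222) = 6.49850
Q* = √(2DS / H_eff) = √(2·12,500·260 / 6.49850) ≈ 1,000.12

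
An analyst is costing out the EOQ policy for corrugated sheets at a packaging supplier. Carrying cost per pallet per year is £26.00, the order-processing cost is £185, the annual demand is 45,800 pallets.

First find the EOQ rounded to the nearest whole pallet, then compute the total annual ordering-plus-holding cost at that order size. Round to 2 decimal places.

Q* = √(2·D·S / H) = √(2·45,800·185 / 26) = √651,769.2 ≈ 807.32 → Q = 807 pallets
Ordering: D/Q × S = 45,800/807 × £185 = £10,499.38
Holding:  Q/2 × H = 807/2 × £26 = £10,491.00
Total = £10,499.38 + £10,491.00 = £20,990.38

£20,990.38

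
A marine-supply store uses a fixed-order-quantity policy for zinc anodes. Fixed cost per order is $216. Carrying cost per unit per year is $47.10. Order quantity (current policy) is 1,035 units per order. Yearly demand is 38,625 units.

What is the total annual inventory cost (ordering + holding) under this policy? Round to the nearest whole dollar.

Ordering: D/Q × S = 38,625/1,035 × $216 = $8,060.87
Holding:  Q/2 × H = 1,035/2 × $47.1 = $24,374.25
Total = $8,060.87 + $24,374.25 = $32,435.12

$32,435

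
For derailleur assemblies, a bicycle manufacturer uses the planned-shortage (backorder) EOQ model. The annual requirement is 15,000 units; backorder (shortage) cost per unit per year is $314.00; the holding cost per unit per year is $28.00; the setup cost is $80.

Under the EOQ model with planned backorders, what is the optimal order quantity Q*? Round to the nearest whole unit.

306 units

Basic EOQ = √(2·15,000·80/28) = 292.770
Backorder adjustment √((H+b)/b) = √((28+314)/314) = 1.0436
Q* = 292.770 × 1.0436 ≈ 305.54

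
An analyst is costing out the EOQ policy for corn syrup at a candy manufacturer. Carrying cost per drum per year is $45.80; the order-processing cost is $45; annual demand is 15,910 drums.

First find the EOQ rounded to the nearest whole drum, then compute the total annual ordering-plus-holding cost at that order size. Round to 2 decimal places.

$8,098.22

Q* = √(2·D·S / H) = √(2·15,910·45 / 45.8) = √31,264.2 ≈ 176.82 → Q = 177 drums
Annual ordering cost = (D/Q)·S = (15,910/177) × 45 = $4,044.92
Annual holding cost  = (Q/2)·H = (177/2) × 45.8 = $4,053.30
Total = $4,044.92 + $4,053.30 = $8,098.22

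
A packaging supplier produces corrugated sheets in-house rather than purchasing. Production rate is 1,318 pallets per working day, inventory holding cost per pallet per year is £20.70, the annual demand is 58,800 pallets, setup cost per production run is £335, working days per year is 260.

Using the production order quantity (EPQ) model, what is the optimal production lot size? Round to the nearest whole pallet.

d = 58,800/260 = 226.1538 pallets/day;  effective holding cost H(1 − d/p) = 20.7·(1 − 226.1538/1318) = 17.14811
Q* = √(2DS / H_eff) = √(2·58,800·335 / 17.14811) ≈ 1,515.72

1,516 pallets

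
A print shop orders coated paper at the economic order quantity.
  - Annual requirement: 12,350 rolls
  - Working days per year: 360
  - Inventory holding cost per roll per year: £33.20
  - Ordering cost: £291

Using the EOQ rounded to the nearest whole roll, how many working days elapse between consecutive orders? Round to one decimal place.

13.6 days

Q* = √(2·D·S / H) = √(2·12,350·291 / 33.2) = √216,497.0 ≈ 465.29 → Q = 465 rolls
T = Q/D × 360 days = 465/12,350 × 360 = 13.555 days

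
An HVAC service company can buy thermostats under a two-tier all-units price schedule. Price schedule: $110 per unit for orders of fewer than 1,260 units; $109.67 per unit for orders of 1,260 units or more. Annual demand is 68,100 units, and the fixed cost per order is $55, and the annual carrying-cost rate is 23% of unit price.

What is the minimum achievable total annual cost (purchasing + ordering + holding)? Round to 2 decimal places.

H₁ = 23%×$110 = $25.3000;  H₂ = 23%×$109.67 = $25.2241
EOQ₁ = √(2×68,100×55/25.3000) = 544.14  (< 1,260, feasible at tier 1)
EOQ₂ = √(2×68,100×55/25.2241) = 544.96  (< 1,260 → use Q = 1,260 at tier-2 price)
TC(tier 1 (EOQ₁), Q≈544.1) = $7,504,766.71
TC(tier 2, Q≈1,260.0) = $7,487,390.80
Minimum at tier 2: $7,487,390.80

$7,487,390.80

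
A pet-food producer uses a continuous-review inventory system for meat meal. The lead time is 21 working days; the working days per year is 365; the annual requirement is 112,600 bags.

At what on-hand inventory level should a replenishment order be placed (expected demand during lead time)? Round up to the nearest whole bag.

Daily demand d = 112,600 / 365 = 308.493 bags/day
Demand during lead time = 308.493 × 21 = 6,478.36
Reorder point = 6,478.36 → round up

6,479 bags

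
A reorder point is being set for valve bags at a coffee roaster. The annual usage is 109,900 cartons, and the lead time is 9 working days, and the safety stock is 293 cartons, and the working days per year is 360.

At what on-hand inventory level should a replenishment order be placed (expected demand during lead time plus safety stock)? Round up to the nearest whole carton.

Daily demand d = 109,900 / 360 = 305.278 cartons/day
Demand during lead time = 305.278 × 9 = 2,747.50
Reorder point = 2,747.50 + 293 = 3,040.50 → round up

3,041 cartons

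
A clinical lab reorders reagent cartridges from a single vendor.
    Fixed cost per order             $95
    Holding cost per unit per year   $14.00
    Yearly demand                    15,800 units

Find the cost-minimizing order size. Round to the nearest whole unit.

463 units

2DS/H = 2·15,800·95/14 = 214,428.57
EOQ = √214,428.57 ≈ 463.06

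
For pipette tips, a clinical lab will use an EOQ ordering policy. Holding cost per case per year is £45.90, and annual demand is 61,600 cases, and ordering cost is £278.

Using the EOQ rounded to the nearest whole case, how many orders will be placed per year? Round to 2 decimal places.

71.30 orders per year

Optimal lot size Q* = (2 × 61,600 × £278 / £45.9)^½ ≈ 863.82 → Q = 864
N = D/Q = 61,600/864 ≈ 71.296 orders/yr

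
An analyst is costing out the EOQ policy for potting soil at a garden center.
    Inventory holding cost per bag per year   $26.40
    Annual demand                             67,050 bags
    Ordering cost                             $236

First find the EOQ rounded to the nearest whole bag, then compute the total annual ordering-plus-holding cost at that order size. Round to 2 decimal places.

$28,904.96

Optimal lot size Q* = (2 × 67,050 × $236 / $26.4)^½ ≈ 1,094.88 → Q = 1,095 bags
Ordering: D/Q × S = 67,050/1,095 × $236 = $14,450.96
Holding:  Q/2 × H = 1,095/2 × $26.4 = $14,454.00
Total = $14,450.96 + $14,454.00 = $28,904.96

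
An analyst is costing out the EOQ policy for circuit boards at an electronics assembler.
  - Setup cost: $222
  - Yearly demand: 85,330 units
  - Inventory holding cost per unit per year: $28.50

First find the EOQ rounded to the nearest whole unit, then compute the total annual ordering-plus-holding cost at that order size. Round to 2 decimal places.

$32,859.79

EOQ = √(2DS/H) = √(2 × 85,330 × 222 / 28.5)
    = √(1,329,351.58) ≈ 1,152.98 → Q = 1,153 units
Orders/yr = 85,330/1,153 = 74.007; ordering cost = 74.007 × $222 = $16,429.54
Average inventory = 1,153/2 = 576.5; holding cost = 576.5 × $28.5 = $16,430.25
Total = $16,429.54 + $16,430.25 = $32,859.79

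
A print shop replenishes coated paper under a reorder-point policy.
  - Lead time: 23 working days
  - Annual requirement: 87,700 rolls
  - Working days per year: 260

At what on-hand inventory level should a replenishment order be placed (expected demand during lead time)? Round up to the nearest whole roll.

Daily demand d = 87,700 / 260 = 337.308 rolls/day
Demand during lead time = 337.308 × 23 = 7,758.08
Reorder point = 7,758.08 → round up

7,759 rolls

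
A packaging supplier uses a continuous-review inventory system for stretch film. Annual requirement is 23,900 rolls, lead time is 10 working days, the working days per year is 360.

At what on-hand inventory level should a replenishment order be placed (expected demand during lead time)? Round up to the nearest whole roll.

664 rolls

Daily demand d = 23,900 / 360 = 66.389 rolls/day
Demand during lead time = 66.389 × 10 = 663.89
Reorder point = 663.89 → round up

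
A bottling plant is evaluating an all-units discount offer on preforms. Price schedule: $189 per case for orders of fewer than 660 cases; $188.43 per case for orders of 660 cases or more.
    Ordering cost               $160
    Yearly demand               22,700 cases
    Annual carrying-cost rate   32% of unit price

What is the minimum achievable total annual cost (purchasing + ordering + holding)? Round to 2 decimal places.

H₁ = 32%×$189 = $60.4800;  H₂ = 32%×$188.43 = $60.2976
EOQ₁ = √(2×22,700×160/60.4800) = 346.56  (< 660, feasible at tier 1)
EOQ₂ = √(2×22,700×160/60.2976) = 347.09  (< 660 → use Q = 660 at tier-2 price)
TC(tier 1 (EOQ₁), Q≈346.6) = $4,311,260.12
TC(tier 2, Q≈660.0) = $4,302,762.24
Minimum at tier 2: $4,302,762.24

$4,302,762.24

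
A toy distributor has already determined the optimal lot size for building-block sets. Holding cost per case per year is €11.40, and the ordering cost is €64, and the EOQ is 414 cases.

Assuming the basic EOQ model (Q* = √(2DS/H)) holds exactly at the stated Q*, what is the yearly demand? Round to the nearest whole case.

EOQ relation: Q² = 2DS/H, so rearrange for the unknown.
D = Q²H / (2S) = 414² × 11.4 / (2 × 64) = 15,264.96

15,265 cases per year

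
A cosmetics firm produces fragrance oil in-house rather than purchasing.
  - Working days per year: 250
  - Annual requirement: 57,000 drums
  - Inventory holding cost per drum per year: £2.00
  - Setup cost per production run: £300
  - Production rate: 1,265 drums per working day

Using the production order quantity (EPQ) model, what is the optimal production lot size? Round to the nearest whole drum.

d = 57,000/250 = 228.0000 drums/day;  effective holding cost H(1 − d/p) = 2·(1 − 228.0000/1265) = 1.63953
Q* = √(2DS / H_eff) = √(2·57,000·300 / 1.63953) ≈ 4,567.24

4,567 drums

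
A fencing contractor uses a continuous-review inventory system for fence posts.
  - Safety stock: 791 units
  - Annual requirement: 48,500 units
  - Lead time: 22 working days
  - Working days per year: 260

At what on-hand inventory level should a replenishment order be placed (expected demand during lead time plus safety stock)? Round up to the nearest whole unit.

Daily demand d = 48,500 / 260 = 186.538 units/day
Demand during lead time = 186.538 × 22 = 4,103.85
Reorder point = 4,103.85 + 791 = 4,894.85 → round up

4,895 units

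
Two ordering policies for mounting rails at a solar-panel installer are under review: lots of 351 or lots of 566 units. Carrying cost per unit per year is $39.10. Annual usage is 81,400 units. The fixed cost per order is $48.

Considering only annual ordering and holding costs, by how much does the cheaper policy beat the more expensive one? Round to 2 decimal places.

$25.19

TC(Q) = (D/Q)S + (Q/2)H
TC(351) = (81,400/351)×48 + (351/2)×39.1 = $17,993.67
TC(566) = (81,400/566)×48 + (566/2)×39.1 = $17,968.48
|ΔTC| = |$17,993.67 − $17,968.48| = $25.19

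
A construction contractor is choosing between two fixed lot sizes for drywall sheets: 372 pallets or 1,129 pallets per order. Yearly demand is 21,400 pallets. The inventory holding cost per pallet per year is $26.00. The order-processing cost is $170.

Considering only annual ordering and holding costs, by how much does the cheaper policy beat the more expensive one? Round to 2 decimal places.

$3,283.75

For each Q, cost = (D/Q)·S + (Q/2)·H.
TC(372) = (21,400/372)×170 + (372/2)×26 = $14,615.57
TC(1,129) = (21,400/1,129)×170 + (1,129/2)×26 = $17,899.32
Lots of 372 are cheaper by $3,283.75.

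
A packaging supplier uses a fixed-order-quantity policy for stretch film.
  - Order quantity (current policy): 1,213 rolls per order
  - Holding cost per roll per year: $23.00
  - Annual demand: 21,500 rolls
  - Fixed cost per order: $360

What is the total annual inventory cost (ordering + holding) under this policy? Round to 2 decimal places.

$20,330.37

Orders/yr = 21,500/1,213 = 17.725; ordering cost = 17.725 × $360 = $6,380.87
Average inventory = 1,213/2 = 606.5; holding cost = 606.5 × $23 = $13,949.50
Total = $6,380.87 + $13,949.50 = $20,330.37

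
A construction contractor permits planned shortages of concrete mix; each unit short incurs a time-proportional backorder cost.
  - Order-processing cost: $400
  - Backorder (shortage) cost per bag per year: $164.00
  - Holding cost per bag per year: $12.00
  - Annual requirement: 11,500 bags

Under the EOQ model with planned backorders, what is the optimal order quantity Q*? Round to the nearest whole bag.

907 bags

Q* = √(2DS/H) · √((H + b)/b)
   = √(2 × 11,500 × 400 / 12) · √((12 + 164) / 164)
   = 875.595 × 1.0359 ≈ 907.06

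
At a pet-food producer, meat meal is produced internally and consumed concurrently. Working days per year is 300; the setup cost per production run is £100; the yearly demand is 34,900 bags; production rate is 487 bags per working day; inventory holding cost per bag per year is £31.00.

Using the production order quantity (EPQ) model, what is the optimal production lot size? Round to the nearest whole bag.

d = 34,900/300 = 116.3333 bags/day;  effective holding cost H(1 − d/p) = 31·(1 − 116.3333/487) = 23.59480
Q* = √(2DS / H_eff) = √(2·34,900·100 / 23.59480) ≈ 543.90

544 bags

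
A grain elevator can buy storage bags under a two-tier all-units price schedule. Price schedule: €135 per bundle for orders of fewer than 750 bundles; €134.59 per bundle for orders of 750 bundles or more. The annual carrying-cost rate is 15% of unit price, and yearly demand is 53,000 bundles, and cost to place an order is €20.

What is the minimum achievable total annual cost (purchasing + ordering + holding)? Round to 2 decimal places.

H₁ = 15%×€135 = €20.2500;  H₂ = 15%×€134.59 = €20.1885
EOQ₁ = √(2×53,000×20/20.2500) = 323.56  (< 750, feasible at tier 1)
EOQ₂ = √(2×53,000×20/20.1885) = 324.05  (< 750 → use Q = 750 at tier-2 price)
TC(tier 1 (EOQ₁), Q≈323.6) = €7,161,552.10
TC(tier 2, Q≈750.0) = €7,142,254.02
Minimum at tier 2: €7,142,254.02

€7,142,254.02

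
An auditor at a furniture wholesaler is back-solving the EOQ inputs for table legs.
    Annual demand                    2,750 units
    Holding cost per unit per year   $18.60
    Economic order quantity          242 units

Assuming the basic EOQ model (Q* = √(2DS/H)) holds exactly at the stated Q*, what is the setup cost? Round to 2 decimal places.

From Q* = √(2DS/H) ⇒ Q*² = 2DS/H.
S = Q²H / (2D) = 242² × 18.6 / (2 × 2,750) = 198.0528

$198.05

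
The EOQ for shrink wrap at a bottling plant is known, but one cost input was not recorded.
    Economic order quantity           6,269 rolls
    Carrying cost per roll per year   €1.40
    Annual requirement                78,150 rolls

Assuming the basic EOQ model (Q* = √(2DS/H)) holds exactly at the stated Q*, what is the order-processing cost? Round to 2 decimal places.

EOQ relation: Q² = 2DS/H, so rearrange for the unknown.
S = Q²H / (2D) = 6,269² × 1.4 / (2 × 78,150) = 352.0186

€352.02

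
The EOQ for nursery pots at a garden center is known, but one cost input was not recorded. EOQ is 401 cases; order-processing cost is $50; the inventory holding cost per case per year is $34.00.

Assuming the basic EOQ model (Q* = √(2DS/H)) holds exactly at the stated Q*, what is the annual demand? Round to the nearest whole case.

54,672 cases per year

From Q* = √(2DS/H) ⇒ Q*² = 2DS/H.
D = Q²H / (2S) = 401² × 34 / (2 × 50) = 54,672.34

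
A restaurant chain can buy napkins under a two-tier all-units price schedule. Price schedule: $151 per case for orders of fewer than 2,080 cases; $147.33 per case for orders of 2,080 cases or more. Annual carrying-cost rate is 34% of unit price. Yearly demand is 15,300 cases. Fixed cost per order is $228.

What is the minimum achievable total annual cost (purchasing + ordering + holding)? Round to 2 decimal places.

$2,307,922.00

H₁ = 34%×$151 = $51.3400;  H₂ = 34%×$147.33 = $50.0922
EOQ₁ = √(2×15,300×228/51.3400) = 368.64  (< 2,080, feasible at tier 1)
EOQ₂ = √(2×15,300×228/50.0922) = 373.20  (< 2,080 → use Q = 2,080 at tier-2 price)
TC(tier 1 (EOQ₁), Q≈368.6) = $2,329,225.88
TC(tier 2, Q≈2,080.0) = $2,307,922.00
Minimum at tier 2: $2,307,922.00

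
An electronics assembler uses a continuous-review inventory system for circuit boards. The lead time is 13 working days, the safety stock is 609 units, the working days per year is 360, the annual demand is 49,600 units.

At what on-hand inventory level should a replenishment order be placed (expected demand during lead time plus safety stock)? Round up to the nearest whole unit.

2,401 units

Daily demand d = 49,600 / 360 = 137.778 units/day
Demand during lead time = 137.778 × 13 = 1,791.11
Reorder point = 1,791.11 + 609 = 2,400.11 → round up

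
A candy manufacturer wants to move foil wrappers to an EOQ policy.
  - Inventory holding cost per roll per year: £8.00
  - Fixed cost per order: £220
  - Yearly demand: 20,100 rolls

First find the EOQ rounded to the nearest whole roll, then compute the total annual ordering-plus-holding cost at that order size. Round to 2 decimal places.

£8,411.42

Optimal lot size Q* = (2 × 20,100 × £220 / £8)^½ ≈ 1,051.43 → Q = 1,051 rolls
Annual ordering cost = (D/Q)·S = (20,100/1,051) × 220 = £4,207.42
Annual holding cost  = (Q/2)·H = (1,051/2) × 8 = £4,204.00
Total = £4,207.42 + £4,204.00 = £8,411.42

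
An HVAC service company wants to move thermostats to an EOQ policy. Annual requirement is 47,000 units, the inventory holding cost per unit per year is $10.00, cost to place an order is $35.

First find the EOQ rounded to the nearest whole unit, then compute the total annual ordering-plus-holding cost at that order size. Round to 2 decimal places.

EOQ = √(2DS/H) = √(2 × 47,000 × 35 / 10)
    = √(329,000.00) ≈ 573.59 → Q = 574 units
Ordering: D/Q × S = 47,000/574 × $35 = $2,865.85
Holding:  Q/2 × H = 574/2 × $10 = $2,870.00
Total = $2,865.85 + $2,870.00 = $5,735.85

$5,735.85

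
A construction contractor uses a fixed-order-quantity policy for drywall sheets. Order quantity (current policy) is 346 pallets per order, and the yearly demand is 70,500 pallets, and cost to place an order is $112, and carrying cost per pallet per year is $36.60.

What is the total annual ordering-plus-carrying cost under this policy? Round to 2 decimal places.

Ordering: D/Q × S = 70,500/346 × $112 = $22,820.81
Holding:  Q/2 × H = 346/2 × $36.6 = $6,331.80
Total = $22,820.81 + $6,331.80 = $29,152.61

$29,152.61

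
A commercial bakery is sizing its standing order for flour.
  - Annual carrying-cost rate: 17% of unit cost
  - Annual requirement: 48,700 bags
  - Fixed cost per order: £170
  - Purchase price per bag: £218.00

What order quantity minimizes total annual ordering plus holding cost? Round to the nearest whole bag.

668 bags

Carrying cost H = £218 × 17% = £37.0600/bag/yr
Q* = √(2·D·S / H) = √(2·48,700·170 / 37.06) = √446,789.0 ≈ 668.42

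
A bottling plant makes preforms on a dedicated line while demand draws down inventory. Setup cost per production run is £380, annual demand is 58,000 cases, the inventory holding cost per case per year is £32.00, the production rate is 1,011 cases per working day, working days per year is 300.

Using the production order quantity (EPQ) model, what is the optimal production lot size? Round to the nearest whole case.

Daily demand d = 58,000/300 = 193.333; p = 1011; 1 − d/p = 0.80877
EPQ = √(2DS / (H(1 − d/p)))
    = √(2 × 58,000 × 380 / (32 × 0.80877)) ≈ 1,305.07

1,305 cases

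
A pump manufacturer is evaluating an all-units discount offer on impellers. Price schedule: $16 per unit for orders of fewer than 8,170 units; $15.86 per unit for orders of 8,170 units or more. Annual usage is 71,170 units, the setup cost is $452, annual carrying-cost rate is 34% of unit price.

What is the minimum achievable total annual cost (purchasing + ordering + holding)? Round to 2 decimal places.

H₁ = 34%×$16 = $5.4400;  H₂ = 34%×$15.86 = $5.3924
EOQ₁ = √(2×71,170×452/5.4400) = 3,439.01  (< 8,170, feasible at tier 1)
EOQ₂ = √(2×71,170×452/5.3924) = 3,454.15  (< 8,170 → use Q = 8,170 at tier-2 price)
TC(tier 1 (EOQ₁), Q≈3,439.0) = $1,157,428.21
TC(tier 2, Q≈8,170.0) = $1,154,721.59
Minimum at tier 2: $1,154,721.59

$1,154,721.59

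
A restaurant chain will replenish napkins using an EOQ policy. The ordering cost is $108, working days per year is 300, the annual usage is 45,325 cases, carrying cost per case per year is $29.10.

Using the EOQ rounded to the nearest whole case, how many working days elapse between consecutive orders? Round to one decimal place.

Optimal lot size Q* = (2 × 45,325 × $108 / $29.1)^½ ≈ 580.03 → Q = 580 cases
T = Q/D × 300 days = 580/45,325 × 300 = 3.839 days

3.8 days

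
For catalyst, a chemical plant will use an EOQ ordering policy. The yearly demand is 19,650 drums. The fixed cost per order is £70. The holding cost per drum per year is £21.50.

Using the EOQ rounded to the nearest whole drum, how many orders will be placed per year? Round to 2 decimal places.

54.89 orders per year

EOQ = √(2DS/H) = √(2 × 19,650 × 70 / 21.5)
    = √(127,953.49) ≈ 357.71 → Q = 358
N = D/Q = 19,650/358 ≈ 54.888 orders/yr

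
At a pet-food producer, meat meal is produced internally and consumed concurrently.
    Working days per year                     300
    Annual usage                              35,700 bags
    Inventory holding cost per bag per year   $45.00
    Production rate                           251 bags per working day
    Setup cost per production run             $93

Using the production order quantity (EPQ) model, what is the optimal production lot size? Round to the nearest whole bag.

530 bags

d = 35,700/300 = 119.0000 bags/day;  effective holding cost H(1 − d/p) = 45·(1 − 119.0000/251) = 23.66534
Q* = √(2DS / H_eff) = √(2·35,700·93 / 23.66534) ≈ 529.71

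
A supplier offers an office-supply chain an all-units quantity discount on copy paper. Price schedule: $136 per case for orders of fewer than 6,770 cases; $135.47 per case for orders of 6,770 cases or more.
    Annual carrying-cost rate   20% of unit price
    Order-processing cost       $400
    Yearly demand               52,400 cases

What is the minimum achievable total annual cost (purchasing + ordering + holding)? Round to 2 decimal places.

$7,160,167.20

H₁ = 20%×$136 = $27.2000;  H₂ = 20%×$135.47 = $27.0940
EOQ₁ = √(2×52,400×400/27.2000) = 1,241.44  (< 6,770, feasible at tier 1)
EOQ₂ = √(2×52,400×400/27.0940) = 1,243.87  (< 6,770 → use Q = 6,770 at tier-2 price)
TC(tier 1 (EOQ₁), Q≈1,241.4) = $7,160,167.20
TC(tier 2, Q≈6,770.0) = $7,193,437.20
Minimum at tier 1 (EOQ₁): $7,160,167.20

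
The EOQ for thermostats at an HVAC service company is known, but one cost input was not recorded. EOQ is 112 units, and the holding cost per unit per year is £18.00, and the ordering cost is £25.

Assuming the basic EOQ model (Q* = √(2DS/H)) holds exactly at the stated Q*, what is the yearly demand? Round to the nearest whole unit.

Since Q* = (2DS/H)^½, squaring gives Q*²·H = 2DS.
D = Q²H / (2S) = 112² × 18 / (2 × 25) = 4,515.84

4,516 units per year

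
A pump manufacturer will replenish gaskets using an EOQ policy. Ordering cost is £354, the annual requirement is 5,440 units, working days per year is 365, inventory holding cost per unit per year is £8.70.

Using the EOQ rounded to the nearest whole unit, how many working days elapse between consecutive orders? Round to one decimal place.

2DS/H = 2·5,440·354/8.7 = 442,703.45
EOQ = √442,703.45 ≈ 665.36 → Q = 665 units
Cycle time = (working days × Q)/D = (365 × 665) / 5,440 = 44.619 days

44.6 days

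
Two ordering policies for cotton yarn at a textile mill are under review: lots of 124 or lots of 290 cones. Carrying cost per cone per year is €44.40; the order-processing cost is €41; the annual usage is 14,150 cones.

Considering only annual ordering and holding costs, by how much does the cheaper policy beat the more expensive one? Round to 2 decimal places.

€1,007.09

For each Q, cost = (D/Q)·S + (Q/2)·H.
TC(124) = (14,150/124)×41 + (124/2)×44.4 = €7,431.43
TC(290) = (14,150/290)×41 + (290/2)×44.4 = €8,438.52
Cheaper: Q = 124.  Difference = €1,007.09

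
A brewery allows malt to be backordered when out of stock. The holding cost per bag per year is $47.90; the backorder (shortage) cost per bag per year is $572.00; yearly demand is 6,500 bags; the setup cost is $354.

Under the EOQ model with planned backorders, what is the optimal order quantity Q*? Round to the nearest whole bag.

323 bags

Basic EOQ = √(2·6,500·354/47.9) = 309.960
Backorder adjustment √((H+b)/b) = √((47.9+572)/572) = 1.0410
Q* = 309.960 × 1.0410 ≈ 322.68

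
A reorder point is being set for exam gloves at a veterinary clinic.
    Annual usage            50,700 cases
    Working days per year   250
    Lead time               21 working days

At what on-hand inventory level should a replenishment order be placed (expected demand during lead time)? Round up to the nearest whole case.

Daily demand d = 50,700 / 250 = 202.800 cases/day
Demand during lead time = 202.800 × 21 = 4,258.80
Reorder point = 4,258.80 → round up

4,259 cases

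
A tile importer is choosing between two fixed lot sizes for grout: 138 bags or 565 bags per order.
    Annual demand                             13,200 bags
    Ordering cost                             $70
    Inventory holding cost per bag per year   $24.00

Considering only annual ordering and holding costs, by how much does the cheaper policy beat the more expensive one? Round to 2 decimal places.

Annual cost at Q: ordering D·S/Q plus holding Q·H/2.
TC(138) = (13,200/138)×70 + (138/2)×24 = $8,351.65
TC(565) = (13,200/565)×70 + (565/2)×24 = $8,415.40
Lots of 138 are cheaper by $63.75.

$63.75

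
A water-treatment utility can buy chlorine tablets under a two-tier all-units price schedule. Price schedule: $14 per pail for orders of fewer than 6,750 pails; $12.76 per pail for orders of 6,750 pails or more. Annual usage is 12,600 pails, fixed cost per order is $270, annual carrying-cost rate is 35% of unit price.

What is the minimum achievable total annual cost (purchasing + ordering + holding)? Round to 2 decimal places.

$176,352.75

H₁ = 35%×$14 = $4.9000;  H₂ = 35%×$12.76 = $4.4660
EOQ₁ = √(2×12,600×270/4.9000) = 1,178.38  (< 6,750, feasible at tier 1)
EOQ₂ = √(2×12,600×270/4.4660) = 1,234.31  (< 6,750 → use Q = 6,750 at tier-2 price)
TC(tier 1 (EOQ₁), Q≈1,178.4) = $182,174.05
TC(tier 2, Q≈6,750.0) = $176,352.75
Minimum at tier 2: $176,352.75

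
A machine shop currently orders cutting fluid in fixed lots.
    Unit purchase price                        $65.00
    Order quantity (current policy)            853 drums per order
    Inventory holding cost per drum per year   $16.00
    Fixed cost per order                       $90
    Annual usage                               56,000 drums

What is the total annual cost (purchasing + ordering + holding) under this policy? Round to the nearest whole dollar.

Ordering: D/Q × S = 56,000/853 × $90 = $5,908.56
Holding:  Q/2 × H = 853/2 × $16 = $6,824.00
Purchase cost = D·C = 56,000 × 65 = $3,640,000.00
Total = $5,908.56 + $6,824.00 + $3,640,000.00 = $3,652,732.56

$3,652,733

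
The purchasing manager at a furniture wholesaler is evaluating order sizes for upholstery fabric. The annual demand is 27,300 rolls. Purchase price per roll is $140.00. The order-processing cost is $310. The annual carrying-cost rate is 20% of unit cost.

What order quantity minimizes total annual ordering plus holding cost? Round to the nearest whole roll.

777 rolls

Holding cost per roll per year: H = 20% × $140 = $28.0000
Q* = √(2·D·S / H) = √(2·27,300·310 / 28) = √604,500.0 ≈ 777.50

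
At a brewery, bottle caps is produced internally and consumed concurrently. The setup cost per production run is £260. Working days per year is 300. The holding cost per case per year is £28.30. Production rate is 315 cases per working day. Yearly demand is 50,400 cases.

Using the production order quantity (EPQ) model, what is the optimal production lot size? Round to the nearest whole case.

Daily demand d = 50,400/300 = 168.000; p = 315; 1 − d/p = 0.46667
EPQ = √(2DS / (H(1 − d/p)))
    = √(2 × 50,400 × 260 / (28.3 × 0.46667)) ≈ 1,408.71

1,409 cases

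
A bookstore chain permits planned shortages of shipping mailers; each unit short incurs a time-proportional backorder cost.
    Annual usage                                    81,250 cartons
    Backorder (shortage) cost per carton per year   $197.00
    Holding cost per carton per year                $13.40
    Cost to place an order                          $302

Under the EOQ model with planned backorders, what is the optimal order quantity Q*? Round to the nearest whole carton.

Q* = √(2DS/H) · √((H + b)/b)
   = √(2 × 81,250 × 302 / 13.4) · √((13.4 + 197) / 197)
   = 1,913.717 × 1.0335 ≈ 1,977.73

1,978 cartons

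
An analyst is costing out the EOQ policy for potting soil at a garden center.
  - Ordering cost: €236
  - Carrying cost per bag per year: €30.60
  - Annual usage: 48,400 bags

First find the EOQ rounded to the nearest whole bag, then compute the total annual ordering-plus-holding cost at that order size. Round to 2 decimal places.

€26,439.57

EOQ = √(2DS/H) = √(2 × 48,400 × 236 / 30.6)
    = √(746,562.09) ≈ 864.04 → Q = 864 bags
Annual ordering cost = (D/Q)·S = (48,400/864) × 236 = €13,220.37
Annual holding cost  = (Q/2)·H = (864/2) × 30.6 = €13,219.20
Total = €13,220.37 + €13,219.20 = €26,439.57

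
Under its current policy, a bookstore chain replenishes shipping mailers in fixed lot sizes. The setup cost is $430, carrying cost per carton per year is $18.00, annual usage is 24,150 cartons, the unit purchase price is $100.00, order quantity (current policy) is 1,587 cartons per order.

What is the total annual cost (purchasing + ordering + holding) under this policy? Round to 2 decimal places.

$2,435,826.48

Annual ordering cost = (D/Q)·S = (24,150/1,587) × 430 = $6,543.48
Annual holding cost  = (Q/2)·H = (1,587/2) × 18 = $14,283.00
Purchase cost = D·C = 24,150 × 100 = $2,415,000.00
Total = $6,543.48 + $14,283.00 + $2,415,000.00 = $2,435,826.48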